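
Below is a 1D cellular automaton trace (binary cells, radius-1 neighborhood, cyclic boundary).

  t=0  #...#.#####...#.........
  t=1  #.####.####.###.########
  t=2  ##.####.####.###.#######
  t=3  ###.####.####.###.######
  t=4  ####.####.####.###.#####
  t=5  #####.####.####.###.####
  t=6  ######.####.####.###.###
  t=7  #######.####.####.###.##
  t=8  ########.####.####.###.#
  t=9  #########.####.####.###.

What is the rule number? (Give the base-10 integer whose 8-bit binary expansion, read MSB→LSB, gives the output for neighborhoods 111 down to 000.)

  ###|#  b7=1 t=0,i=7
  ##.|#  b6=1 t=0,i=10
  #.#|#  b5=1 t=0,i=5
  #..|.  b4=0 t=0,i=1
  .##|.  b3=0 t=0,i=6
  .#.|#  b2=1 t=0,i=0
  ..#|#  b1=1 t=0,i=3
  ...|#  b0=1 t=0,i=2
  bits 11100111 = 231

231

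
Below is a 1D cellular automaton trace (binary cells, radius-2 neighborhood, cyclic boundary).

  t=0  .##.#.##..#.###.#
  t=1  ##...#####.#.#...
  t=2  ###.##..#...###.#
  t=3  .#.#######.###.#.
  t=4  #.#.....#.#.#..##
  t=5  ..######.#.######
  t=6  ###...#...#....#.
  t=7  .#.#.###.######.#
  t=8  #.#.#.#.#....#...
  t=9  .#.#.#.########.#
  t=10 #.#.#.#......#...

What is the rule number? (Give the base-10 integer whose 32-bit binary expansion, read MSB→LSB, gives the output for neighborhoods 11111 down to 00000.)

  [31] ##### => .  t=1,i=7
  [30] ####. => #  t=1,i=8
  [29] ###.# => .  t=0,i=14
  [28] ###.. => .  t=5,i=16
  [27] ##.## => #  t=2,i=3
  [26] ##.#. => .  t=0,i=3
  [25] ##..# => #  t=0,i=8
  [24] ##... => #  t=1,i=2
  [23] #.### => .  t=0,i=12
  [22] #.##. => #  t=0,i=1
  [21] #.#.# => .  t=0,i=4
  [20] #.#.. => #  t=1,i=13
  [19] #..## => #  t=4,i=14
  [18] #..#. => #  t=0,i=9
  [17] #...# => .  t=1,i=3
  [16] #.... => #  t=4,i=4
  [15] .#### => .  t=1,i=6
  [14] .###. => #  t=0,i=13
  [13] .##.# => .  t=0,i=2
  [12] .##.. => #  t=0,i=7
  [11] .#.## => #  t=0,i=0
  [10] .#.#. => #  t=1,i=12
  [9] .#..# => #  t=3,i=16
  [8] .#... => #  t=1,i=14
  [7] ..### => #  t=1,i=5
  [6] ..##. => #  t=1,i=0
  [5] ..#.# => .  t=0,i=10
  [4] ..#.. => #  t=2,i=8
  [3] ...## => #  t=1,i=4
  [2] ...#. => #  t=4,i=7
  [1] ....# => #  t=4,i=6
  [0] ..... => #  t=4,i=5
  bits 01001011010111010101111111011111 = 1264410591

1264410591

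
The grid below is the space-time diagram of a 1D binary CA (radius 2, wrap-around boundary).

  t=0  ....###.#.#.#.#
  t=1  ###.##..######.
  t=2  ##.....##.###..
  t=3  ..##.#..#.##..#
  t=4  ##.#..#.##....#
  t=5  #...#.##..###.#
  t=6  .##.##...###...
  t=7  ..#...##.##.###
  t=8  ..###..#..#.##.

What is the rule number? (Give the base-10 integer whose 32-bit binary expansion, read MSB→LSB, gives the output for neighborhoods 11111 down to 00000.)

3249237938

  [31] ##### => #  t=1,i=10
  [30] ####. => #  t=1,i=12
  [29] ###.# => .  t=0,i=6
  [28] ###.. => .  t=2,i=12
  [27] ##.## => .  t=1,i=3
  [26] ##.#. => .  t=0,i=7
  [25] ##..# => .  t=1,i=6
  [24] ##... => #  t=2,i=2
  [23] #.### => #  t=1,i=0
  [22] #.##. => .  t=1,i=4
  [21] #.#.# => #  t=0,i=8
  [20] #.#.. => .  t=0,i=14
  [19] #..## => #  t=1,i=7
  [18] #..#. => .  t=3,i=7
  [17] #...# => #  t=5,i=2
  [16] #.... => #  t=0,i=1
  [15] .#### => .  t=1,i=9
  [14] .###. => #  t=0,i=5
  [13] .##.# => #  t=2,i=8
  [12] .##.. => .  t=1,i=5
  [11] .#.## => #  t=3,i=9
  [10] .#.#. => #  t=0,i=9
  [9] .#..# => #  t=3,i=0
  [8] .#... => #  t=0,i=0
  [7] ..### => #  t=0,i=4
  [6] ..##. => .  t=2,i=0
  [5] ..#.# => #  t=3,i=8
  [4] ..#.. => #  t=3,i=14
  [3] ...## => .  t=0,i=3
  [2] ...#. => .  t=5,i=3
  [1] ....# => #  t=0,i=2
  [0] ..... => .  t=2,i=4
  bits 11000001101010110110111110110010 = 3249237938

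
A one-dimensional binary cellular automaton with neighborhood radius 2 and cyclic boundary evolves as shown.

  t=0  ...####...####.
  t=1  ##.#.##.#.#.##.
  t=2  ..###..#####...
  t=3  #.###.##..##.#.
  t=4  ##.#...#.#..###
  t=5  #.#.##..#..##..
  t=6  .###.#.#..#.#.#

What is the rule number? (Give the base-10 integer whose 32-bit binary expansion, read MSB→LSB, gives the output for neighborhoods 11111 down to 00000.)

1412390274

  ##### -> .   bit 31 = 0  t=2,i=9
  ####. -> #   bit 30 = 1  t=0,i=5
  ###.# -> .   bit 29 = 0  t=3,i=4
  ###.. -> #   bit 28 = 1  t=0,i=6
  ##.## -> .   bit 27 = 0  t=1,i=14
  ##.#. -> #   bit 26 = 1  t=1,i=2
  ##..# -> .   bit 25 = 0  t=2,i=5
  ##... -> .   bit 24 = 0  t=0,i=7
  #.### -> .   bit 23 = 0  t=3,i=2
  #.##. -> .   bit 22 = 0  t=1,i=0
  #.#.# -> #   bit 21 = 1  t=1,i=3
  #.#.. -> .   bit 20 = 0  t=4,i=3
  #..## -> #   bit 19 = 1  t=2,i=6
  #..#. -> #   bit 18 = 1  t=5,i=7
  #...# -> #   bit 17 = 1  t=0,i=8
  #.... -> #   bit 16 = 1  t=0,i=0
  .#### -> .   bit 15 = 0  t=0,i=4
  .###. -> #   bit 14 = 1  t=2,i=3
  .##.# -> .   bit 13 = 0  t=1,i=1
  .##.. -> #   bit 12 = 1  t=3,i=7
  .#.## -> #   bit 11 = 1  t=1,i=4
  .#.#. -> #   bit 10 = 1  t=1,i=9
  .#..# -> .   bit 9 = 0  t=4,i=10
  .#... -> #   bit 8 = 1  t=4,i=4
  ..### -> #   bit 7 = 1  t=0,i=3
  ..##. -> .   bit 6 = 0  t=3,i=10
  ..#.# -> .   bit 5 = 0  t=4,i=7
  ..#.. -> .   bit 4 = 0  t=5,i=8
  ...## -> .   bit 3 = 0  t=0,i=2
  ...#. -> .   bit 2 = 0  t=4,i=6
  ....# -> #   bit 1 = 1  t=0,i=1
  ..... -> .   bit 0 = 0  t=2,i=14
  bits 01010100001011110101110110000010 = 1412390274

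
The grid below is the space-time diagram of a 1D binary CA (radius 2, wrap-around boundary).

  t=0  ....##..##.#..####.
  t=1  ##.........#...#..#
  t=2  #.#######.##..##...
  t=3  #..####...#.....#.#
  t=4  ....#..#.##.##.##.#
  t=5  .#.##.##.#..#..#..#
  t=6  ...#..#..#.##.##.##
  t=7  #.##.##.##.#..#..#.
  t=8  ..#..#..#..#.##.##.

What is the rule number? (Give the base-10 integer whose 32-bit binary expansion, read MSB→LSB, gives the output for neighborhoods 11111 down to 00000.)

  [31] ##### => #  t=2,i=4
  [30] ####. => .  t=0,i=16
  [29] ###.# => .  t=2,i=8
  [28] ###.. => .  t=0,i=17
  [27] ##.## => .  t=2,i=9
  [26] ##.#. => .  t=0,i=10
  [25] ##..# => .  t=0,i=6
  [24] ##... => #  t=0,i=18
  [23] #.### => .  t=2,i=2
  [22] #.##. => #  t=2,i=10
  [21] #.#.# => .  t=5,i=1
  [20] #.#.. => #  t=0,i=11
  [19] #..## => .  t=0,i=7
  [18] #..#. => #  t=4,i=6
  [17] #...# => .  t=1,i=13
  [16] #.... => #  t=0,i=0
  [15] .#### => #  t=0,i=15
  [14] .###. => #  t=1,i=0
  [13] .##.# => .  t=0,i=9
  [12] .##.. => .  t=0,i=5
  [11] .#.## => .  t=2,i=1
  [10] .#.#. => .  t=5,i=0
  [9] .#..# => .  t=0,i=12
  [8] .#... => .  t=1,i=12
  [7] ..### => .  t=0,i=14
  [6] ..##. => .  t=0,i=4
  [5] ..#.# => #  t=2,i=0
  [4] ..#.. => #  t=1,i=11
  [3] ...## => .  t=0,i=3
  [2] ...#. => #  t=1,i=10
  [1] ....# => .  t=0,i=2
  [0] ..... => #  t=0,i=1
  bits 10000001010101011100000000110101 = 2169880629

2169880629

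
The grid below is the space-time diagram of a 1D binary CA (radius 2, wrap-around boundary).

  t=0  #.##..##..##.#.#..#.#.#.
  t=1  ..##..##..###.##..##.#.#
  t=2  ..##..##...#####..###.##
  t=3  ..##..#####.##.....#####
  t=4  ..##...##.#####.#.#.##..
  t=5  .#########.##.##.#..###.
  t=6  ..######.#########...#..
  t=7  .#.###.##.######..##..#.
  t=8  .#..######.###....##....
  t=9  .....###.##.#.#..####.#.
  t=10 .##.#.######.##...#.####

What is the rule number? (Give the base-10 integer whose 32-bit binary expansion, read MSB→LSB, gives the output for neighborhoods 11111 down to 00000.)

2907895145

  ##### -> #   bit 31 = 1  t=2,i=13
  ####. -> .   bit 30 = 0  t=2,i=14
  ###.# -> #   bit 29 = 1  t=1,i=12
  ###.. -> .   bit 28 = 0  t=2,i=15
  ##.## -> #   bit 27 = 1  t=1,i=13
  ##.#. -> #   bit 26 = 1  t=0,i=12
  ##..# -> .   bit 25 = 0  t=0,i=4
  ##... -> #   bit 24 = 1  t=2,i=8
  #.### -> .   bit 23 = 0  t=4,i=10
  #.##. -> #   bit 22 = 1  t=0,i=2
  #.#.# -> .   bit 21 = 0  t=0,i=0
  #.#.. -> #   bit 20 = 1  t=0,i=15
  #..## -> .   bit 19 = 0  t=0,i=5
  #..#. -> .   bit 18 = 0  t=0,i=17
  #...# -> #   bit 17 = 1  t=2,i=9
  #.... -> .   bit 16 = 0  t=3,i=15
  .#### -> #   bit 15 = 1  t=2,i=12
  .###. -> #   bit 14 = 1  t=1,i=11
  .##.# -> #   bit 13 = 1  t=0,i=11
  .##.. -> #   bit 12 = 1  t=0,i=3
  .#.## -> .   bit 11 = 0  t=0,i=1
  .#.#. -> #   bit 10 = 1  t=0,i=14
  .#..# -> .   bit 9 = 0  t=0,i=16
  .#... -> #   bit 8 = 1  t=6,i=22
  ..### -> .   bit 7 = 0  t=1,i=10
  ..##. -> #   bit 6 = 1  t=0,i=6
  ..#.# -> #   bit 5 = 1  t=0,i=18
  ..#.. -> .   bit 4 = 0  t=6,i=21
  ...## -> #   bit 3 = 1  t=2,i=10
  ...#. -> .   bit 2 = 0  t=6,i=20
  ....# -> .   bit 1 = 0  t=3,i=17
  ..... -> #   bit 0 = 1  t=3,i=16
  bits 10101101010100101111010101101001 = 2907895145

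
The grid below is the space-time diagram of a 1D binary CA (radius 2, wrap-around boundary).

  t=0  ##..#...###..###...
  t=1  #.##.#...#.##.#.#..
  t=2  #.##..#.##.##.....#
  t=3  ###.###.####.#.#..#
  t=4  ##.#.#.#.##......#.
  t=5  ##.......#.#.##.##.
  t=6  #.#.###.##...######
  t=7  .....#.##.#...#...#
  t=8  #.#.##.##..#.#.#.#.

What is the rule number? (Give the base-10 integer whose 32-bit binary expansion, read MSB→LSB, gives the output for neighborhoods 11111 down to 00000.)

  ##### -> .   bit 31 = 0  t=6,i=15
  ####. -> #   bit 30 = 1  t=3,i=1
  ###.# -> .   bit 29 = 0  t=3,i=2
  ###.. -> .   bit 28 = 0  t=0,i=10
  ##.## -> #   bit 27 = 1  t=2,i=1
  ##.#. -> .   bit 26 = 0  t=1,i=4
  ##..# -> #   bit 25 = 1  t=0,i=2
  ##... -> #   bit 24 = 1  t=0,i=16
  #.### -> .   bit 23 = 0  t=3,i=4
  #.##. -> #   bit 22 = 1  t=1,i=2
  #.#.# -> .   bit 21 = 0  t=1,i=14
  #.#.. -> .   bit 20 = 0  t=1,i=5
  #..## -> #   bit 19 = 1  t=0,i=12
  #..#. -> #   bit 18 = 1  t=0,i=3
  #...# -> .   bit 17 = 0  t=0,i=6
  #.... -> .   bit 16 = 0  t=2,i=14
  .#### -> #   bit 15 = 1  t=3,i=0
  .###. -> #   bit 14 = 1  t=0,i=9
  .##.# -> #   bit 13 = 1  t=1,i=3
  .##.. -> .   bit 12 = 0  t=0,i=1
  .#.## -> .   bit 11 = 0  t=1,i=1
  .#.#. -> .   bit 10 = 0  t=1,i=15
  .#..# -> .   bit 9 = 0  t=1,i=17
  .#... -> #   bit 8 = 1  t=0,i=5
  ..### -> .   bit 7 = 0  t=0,i=8
  ..##. -> #   bit 6 = 1  t=0,i=0
  ..#.# -> #   bit 5 = 1  t=1,i=0
  ..#.. -> .   bit 4 = 0  t=0,i=4
  ...## -> .   bit 3 = 0  t=0,i=7
  ...#. -> #   bit 2 = 1  t=1,i=8
  ....# -> .   bit 1 = 0  t=2,i=16
  ..... -> #   bit 0 = 1  t=2,i=15
  bits 01001011010011001110000101100101 = 1263329637

1263329637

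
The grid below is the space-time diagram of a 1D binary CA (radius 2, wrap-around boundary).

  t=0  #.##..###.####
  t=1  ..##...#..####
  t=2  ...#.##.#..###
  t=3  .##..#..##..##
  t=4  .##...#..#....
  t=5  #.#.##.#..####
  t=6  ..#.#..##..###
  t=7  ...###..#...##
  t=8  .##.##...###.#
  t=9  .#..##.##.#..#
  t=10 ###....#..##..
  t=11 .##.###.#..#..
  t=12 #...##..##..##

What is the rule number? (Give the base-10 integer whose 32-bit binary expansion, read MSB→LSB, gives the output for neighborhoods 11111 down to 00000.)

3505641231

  #####|#  b31=1 t=0,i=12
  ####.|#  b30=1 t=0,i=13
  ###.#|.  b29=0 t=0,i=0
  ###..|#  b28=1 t=1,i=13
  ##.##|.  b27=0 t=0,i=1
  ##.#.|.  b26=0 t=2,i=7
  ##..#|.  b25=0 t=0,i=4
  ##...|.  b24=0 t=1,i=4
  #.###|#  b23=1 t=0,i=10
  #.##.|#  b22=1 t=0,i=2
  #.#.#|#  b21=1 t=5,i=2
  #.#..|#  b20=1 t=2,i=8
  #..##|.  b19=0 t=0,i=5
  #..#.|.  b18=0 t=3,i=4
  #...#|#  b17=1 t=1,i=5
  #....|#  b16=1 t=4,i=11
  .####|#  b15=1 t=0,i=11
  .###.|#  b14=1 t=0,i=7
  .##.#|.  b13=0 t=2,i=6
  .##..|#  b12=1 t=0,i=3
  .#.##|.  b11=0 t=2,i=4
  .#.#.|#  b10=1 t=6,i=3
  .#..#|#  b9=1 t=1,i=8
  .#...|#  b8=1 t=4,i=10
  ..###|.  b7=0 t=0,i=6
  ..##.|.  b6=0 t=1,i=2
  ..#.#|.  b5=0 t=2,i=3
  ..#..|.  b4=0 t=1,i=7
  ...##|#  b3=1 t=4,i=0
  ...#.|#  b2=1 t=1,i=6
  ....#|#  b1=1 t=4,i=13
  .....|#  b0=1 t=4,i=12
  bits 11010000111100111101011100001111 = 3505641231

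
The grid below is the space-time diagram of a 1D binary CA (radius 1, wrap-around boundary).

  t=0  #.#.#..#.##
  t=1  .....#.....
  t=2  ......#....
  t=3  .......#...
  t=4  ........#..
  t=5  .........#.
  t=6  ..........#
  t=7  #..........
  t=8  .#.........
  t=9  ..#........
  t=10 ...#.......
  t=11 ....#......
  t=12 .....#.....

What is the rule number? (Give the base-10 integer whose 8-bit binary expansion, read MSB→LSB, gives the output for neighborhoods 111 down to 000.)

  ### -> .   bit 7 = 0  t=0,i=10
  ##. -> .   bit 6 = 0  t=0,i=0
  #.# -> .   bit 5 = 0  t=0,i=1
  #.. -> #   bit 4 = 1  t=0,i=5
  .## -> .   bit 3 = 0  t=0,i=9
  .#. -> .   bit 2 = 0  t=0,i=2
  ..# -> .   bit 1 = 0  t=0,i=6
  ... -> .   bit 0 = 0  t=1,i=0
  bits 00010000 = 16

16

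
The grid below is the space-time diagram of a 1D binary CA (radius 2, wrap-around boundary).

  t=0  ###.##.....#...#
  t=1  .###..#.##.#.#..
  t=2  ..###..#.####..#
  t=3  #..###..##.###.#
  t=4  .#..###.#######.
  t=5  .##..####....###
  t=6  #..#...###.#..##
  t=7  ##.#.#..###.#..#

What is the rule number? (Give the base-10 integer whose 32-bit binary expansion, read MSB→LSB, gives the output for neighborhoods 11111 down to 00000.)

  ##### -> .   bit 31 = 0  t=4,i=10
  ####. -> #   bit 30 = 1  t=0,i=1
  ###.# -> #   bit 29 = 1  t=0,i=2
  ###.. -> #   bit 28 = 1  t=1,i=3
  ##.## -> #   bit 27 = 1  t=0,i=3
  ##.#. -> #   bit 26 = 1  t=1,i=10
  ##..# -> #   bit 25 = 1  t=1,i=4
  ##... -> #   bit 24 = 1  t=0,i=6
  #.### -> #   bit 23 = 1  t=2,i=9
  #.##. -> .   bit 22 = 0  t=0,i=4
  #.#.# -> #   bit 21 = 1  t=1,i=11
  #.#.. -> .   bit 20 = 0  t=1,i=13
  #..## -> .   bit 19 = 0  t=2,i=1
  #..#. -> .   bit 18 = 0  t=1,i=5
  #...# -> #   bit 17 = 1  t=0,i=13
  #.... -> .   bit 16 = 0  t=0,i=7
  .#### -> .   bit 15 = 0  t=0,i=0
  .###. -> #   bit 14 = 1  t=1,i=2
  .##.# -> #   bit 13 = 1  t=1,i=9
  .##.. -> .   bit 12 = 0  t=0,i=5
  .#.## -> #   bit 11 = 1  t=1,i=7
  .#.#. -> #   bit 10 = 1  t=1,i=12
  .#..# -> #   bit 9 = 1  t=2,i=0
  .#... -> .   bit 8 = 0  t=0,i=12
  ..### -> .   bit 7 = 0  t=0,i=15
  ..##. -> #   bit 6 = 1  t=3,i=8
  ..#.# -> .   bit 5 = 0  t=1,i=6
  ..#.. -> #   bit 4 = 1  t=0,i=11
  ...## -> .   bit 3 = 0  t=0,i=14
  ...#. -> .   bit 2 = 0  t=0,i=10
  ....# -> #   bit 1 = 1  t=0,i=9
  ..... -> #   bit 0 = 1  t=0,i=8
  bits 01111111101000100110111001010011 = 2141351507

2141351507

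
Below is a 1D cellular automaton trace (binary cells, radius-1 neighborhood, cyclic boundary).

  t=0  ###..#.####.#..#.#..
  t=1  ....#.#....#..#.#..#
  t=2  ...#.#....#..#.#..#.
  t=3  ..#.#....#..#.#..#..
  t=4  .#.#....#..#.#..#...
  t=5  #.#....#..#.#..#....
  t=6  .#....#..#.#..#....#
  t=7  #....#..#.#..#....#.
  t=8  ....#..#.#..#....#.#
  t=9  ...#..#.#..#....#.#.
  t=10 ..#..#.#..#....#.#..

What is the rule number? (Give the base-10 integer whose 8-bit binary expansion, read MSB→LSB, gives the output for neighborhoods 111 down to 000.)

34

  [7] ### => .  t=0,i=1
  [6] ##. => .  t=0,i=2
  [5] #.# => #  t=0,i=6
  [4] #.. => .  t=0,i=3
  [3] .## => .  t=0,i=0
  [2] .#. => .  t=0,i=5
  [1] ..# => #  t=0,i=4
  [0] ... => .  t=1,i=1
  bits 00100010 = 34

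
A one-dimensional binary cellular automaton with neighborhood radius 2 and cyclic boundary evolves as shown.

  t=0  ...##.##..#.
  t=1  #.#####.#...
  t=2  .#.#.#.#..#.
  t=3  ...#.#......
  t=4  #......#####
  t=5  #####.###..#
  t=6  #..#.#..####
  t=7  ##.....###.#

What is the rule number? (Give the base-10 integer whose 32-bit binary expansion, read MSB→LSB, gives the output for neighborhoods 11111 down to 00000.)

1600891081

  ##### -> .   bit 31 = 0  t=1,i=4
  ####. -> #   bit 30 = 1  t=1,i=5
  ###.# -> .   bit 29 = 0  t=1,i=6
  ###.. -> #   bit 28 = 1  t=4,i=0
  ##.## -> #   bit 27 = 1  t=0,i=5
  ##.#. -> #   bit 26 = 1  t=1,i=7
  ##..# -> #   bit 25 = 1  t=0,i=8
  ##... -> #   bit 24 = 1  t=4,i=1
  #.### -> .   bit 23 = 0  t=1,i=2
  #.##. -> #   bit 22 = 1  t=0,i=6
  #.#.# -> #   bit 21 = 1  t=2,i=3
  #.#.. -> .   bit 20 = 0  t=1,i=8
  #..## -> #   bit 19 = 1  t=5,i=10
  #..#. -> .   bit 18 = 0  t=0,i=9
  #...# -> #   bit 17 = 1  t=1,i=10
  #.... -> #   bit 16 = 1  t=0,i=0
  .#### -> #   bit 15 = 1  t=1,i=3
  .###. -> .   bit 14 = 0  t=5,i=7
  .##.# -> #   bit 13 = 1  t=0,i=4
  .##.. -> .   bit 12 = 0  t=0,i=7
  .#.## -> #   bit 11 = 1  t=1,i=1
  .#.#. -> .   bit 10 = 0  t=2,i=2
  .#..# -> .   bit 9 = 0  t=2,i=8
  .#... -> .   bit 8 = 0  t=0,i=11
  ..### -> #   bit 7 = 1  t=4,i=7
  ..##. -> #   bit 6 = 1  t=0,i=3
  ..#.# -> .   bit 5 = 0  t=1,i=0
  ..#.. -> .   bit 4 = 0  t=0,i=10
  ...## -> #   bit 3 = 1  t=0,i=2
  ...#. -> .   bit 2 = 0  t=1,i=11
  ....# -> .   bit 1 = 0  t=0,i=1
  ..... -> #   bit 0 = 1  t=3,i=0
  bits 01011111011010111010100011001001 = 1600891081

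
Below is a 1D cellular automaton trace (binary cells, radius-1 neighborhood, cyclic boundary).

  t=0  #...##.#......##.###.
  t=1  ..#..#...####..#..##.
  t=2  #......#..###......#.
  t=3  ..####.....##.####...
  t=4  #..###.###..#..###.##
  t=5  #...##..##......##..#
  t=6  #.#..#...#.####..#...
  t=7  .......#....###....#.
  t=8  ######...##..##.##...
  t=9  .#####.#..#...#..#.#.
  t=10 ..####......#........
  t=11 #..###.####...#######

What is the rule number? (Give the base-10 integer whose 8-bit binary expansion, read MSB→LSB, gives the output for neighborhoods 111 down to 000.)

  ### -> #   bit 7 = 1  t=0,i=18
  ##. -> #   bit 6 = 1  t=0,i=5
  #.# -> .   bit 5 = 0  t=0,i=6
  #.. -> .   bit 4 = 0  t=0,i=1
  .## -> .   bit 3 = 0  t=0,i=4
  .#. -> .   bit 2 = 0  t=0,i=0
  ..# -> .   bit 1 = 0  t=0,i=3
  ... -> #   bit 0 = 1  t=0,i=2
  bits 11000001 = 193

193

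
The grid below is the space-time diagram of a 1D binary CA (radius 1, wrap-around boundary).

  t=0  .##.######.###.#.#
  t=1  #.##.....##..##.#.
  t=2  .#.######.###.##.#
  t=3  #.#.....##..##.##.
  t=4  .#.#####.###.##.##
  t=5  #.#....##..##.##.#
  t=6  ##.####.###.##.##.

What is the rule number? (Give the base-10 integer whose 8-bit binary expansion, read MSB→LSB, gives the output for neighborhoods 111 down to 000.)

115

  nb ###: next=.  (t=0,i=5, bit7=0)
  nb ##.: next=#  (t=0,i=2, bit6=1)
  nb #.#: next=#  (t=0,i=0, bit5=1)
  nb #..: next=#  (t=1,i=4, bit4=1)
  nb .##: next=.  (t=0,i=1, bit3=0)
  nb .#.: next=.  (t=0,i=15, bit2=0)
  nb ..#: next=#  (t=1,i=8, bit1=1)
  nb ...: next=#  (t=1,i=5, bit0=1)
  bits 01110011 = 115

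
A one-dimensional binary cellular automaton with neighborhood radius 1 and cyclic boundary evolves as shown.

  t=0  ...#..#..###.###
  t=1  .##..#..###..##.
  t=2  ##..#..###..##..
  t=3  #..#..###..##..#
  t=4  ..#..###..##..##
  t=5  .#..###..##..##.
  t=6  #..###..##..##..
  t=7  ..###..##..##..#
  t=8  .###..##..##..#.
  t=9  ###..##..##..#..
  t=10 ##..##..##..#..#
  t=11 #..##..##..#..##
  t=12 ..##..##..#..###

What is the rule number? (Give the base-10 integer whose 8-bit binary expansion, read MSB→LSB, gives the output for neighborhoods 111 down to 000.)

  [7] ### => #  t=0,i=10
  [6] ##. => .  t=0,i=11
  [5] #.# => .  t=0,i=12
  [4] #.. => .  t=0,i=0
  [3] .## => #  t=0,i=9
  [2] .#. => .  t=0,i=3
  [1] ..# => #  t=0,i=2
  [0] ... => #  t=0,i=1
  bits 10001011 = 139

139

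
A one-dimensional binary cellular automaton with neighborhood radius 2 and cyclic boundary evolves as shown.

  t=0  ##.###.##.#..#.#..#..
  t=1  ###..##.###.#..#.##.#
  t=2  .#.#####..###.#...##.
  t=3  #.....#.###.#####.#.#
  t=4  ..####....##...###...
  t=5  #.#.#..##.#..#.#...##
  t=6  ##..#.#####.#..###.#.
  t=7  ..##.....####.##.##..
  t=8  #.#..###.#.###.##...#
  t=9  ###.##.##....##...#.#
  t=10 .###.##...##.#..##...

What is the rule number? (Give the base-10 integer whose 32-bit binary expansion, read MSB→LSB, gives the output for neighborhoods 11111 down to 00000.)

1847534039

  [31] ##### => .  t=2,i=5
  [30] ####. => #  t=1,i=1
  [29] ###.# => #  t=0,i=5
  [28] ###.. => .  t=1,i=2
  [27] ##.## => #  t=0,i=2
  [26] ##.#. => #  t=0,i=9
  [25] ##..# => #  t=1,i=3
  [24] ##... => .  t=3,i=1
  [23] #.### => .  t=0,i=3
  [22] #.##. => .  t=0,i=7
  [21] #.#.# => .  t=3,i=18
  [20] #.#.. => #  t=0,i=10
  [19] #..## => #  t=0,i=20
  [18] #..#. => #  t=0,i=12
  [17] #...# => #  t=2,i=16
  [16] #.... => #  t=3,i=2
  [15] .#### => .  t=1,i=0
  [14] .###. => .  t=0,i=4
  [13] .##.# => #  t=0,i=1
  [12] .##.. => .  t=2,i=19
  [11] .#.## => .  t=1,i=16
  [10] .#.#. => .  t=0,i=14
  [9] .#..# => .  t=0,i=11
  [8] .#... => #  t=2,i=15
  [7] ..### => #  t=2,i=10
  [6] ..##. => #  t=0,i=0
  [5] ..#.# => .  t=0,i=13
  [4] ..#.. => #  t=0,i=18
  [3] ...## => .  t=2,i=17
  [2] ...#. => #  t=3,i=5
  [1] ....# => #  t=3,i=4
  [0] ..... => #  t=3,i=3
  bits 01101110000111110010000111010111 = 1847534039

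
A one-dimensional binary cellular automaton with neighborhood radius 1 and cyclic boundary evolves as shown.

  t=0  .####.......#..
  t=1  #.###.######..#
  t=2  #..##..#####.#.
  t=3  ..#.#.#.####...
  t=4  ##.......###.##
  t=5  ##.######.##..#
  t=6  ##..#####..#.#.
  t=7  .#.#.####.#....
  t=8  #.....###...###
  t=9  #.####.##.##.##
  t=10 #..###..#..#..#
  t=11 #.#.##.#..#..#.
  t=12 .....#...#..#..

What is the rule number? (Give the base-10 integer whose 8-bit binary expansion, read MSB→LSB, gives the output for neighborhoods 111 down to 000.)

195

  nb ###: next=#  (t=0,i=2, bit7=1)
  nb ##.: next=#  (t=0,i=4, bit6=1)
  nb #.#: next=.  (t=1,i=1, bit5=0)
  nb #..: next=.  (t=0,i=5, bit4=0)
  nb .##: next=.  (t=0,i=1, bit3=0)
  nb .#.: next=.  (t=0,i=12, bit2=0)
  nb ..#: next=#  (t=0,i=0, bit1=1)
  nb ...: next=#  (t=0,i=6, bit0=1)
  bits 11000011 = 195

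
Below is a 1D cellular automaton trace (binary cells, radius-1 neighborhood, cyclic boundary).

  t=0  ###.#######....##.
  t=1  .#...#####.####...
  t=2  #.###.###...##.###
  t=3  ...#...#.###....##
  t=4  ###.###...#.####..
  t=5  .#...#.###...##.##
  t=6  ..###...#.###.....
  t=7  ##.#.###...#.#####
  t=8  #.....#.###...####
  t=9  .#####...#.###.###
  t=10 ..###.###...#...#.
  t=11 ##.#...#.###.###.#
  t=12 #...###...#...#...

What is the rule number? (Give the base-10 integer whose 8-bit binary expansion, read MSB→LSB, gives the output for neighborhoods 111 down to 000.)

147

  [7] ### => #  t=0,i=1
  [6] ##. => .  t=0,i=2
  [5] #.# => .  t=0,i=3
  [4] #.. => #  t=0,i=11
  [3] .## => .  t=0,i=0
  [2] .#. => .  t=1,i=1
  [1] ..# => #  t=0,i=14
  [0] ... => #  t=0,i=12
  bits 10010011 = 147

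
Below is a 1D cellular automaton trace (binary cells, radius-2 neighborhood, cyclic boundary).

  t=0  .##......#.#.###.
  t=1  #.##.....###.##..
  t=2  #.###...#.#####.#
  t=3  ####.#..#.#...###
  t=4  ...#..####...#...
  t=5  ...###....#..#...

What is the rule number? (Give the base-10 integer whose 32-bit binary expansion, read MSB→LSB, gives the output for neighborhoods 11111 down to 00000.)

  ##### -> .   bit 31 = 0  t=2,i=12
  ####. -> .   bit 30 = 0  t=2,i=13
  ###.# -> #   bit 29 = 1  t=1,i=11
  ###.. -> .   bit 28 = 0  t=0,i=15
  ##.## -> #   bit 27 = 1  t=1,i=12
  ##.#. -> .   bit 26 = 0  t=3,i=4
  ##..# -> .   bit 25 = 0  t=0,i=16
  ##... -> #   bit 24 = 1  t=0,i=3
  #.### -> #   bit 23 = 1  t=0,i=13
  #.##. -> #   bit 22 = 1  t=1,i=2
  #.#.# -> #   bit 21 = 1  t=0,i=11
  #.#.. -> .   bit 20 = 0  t=3,i=5
  #..## -> #   bit 19 = 1  t=0,i=0
  #..#. -> #   bit 18 = 1  t=1,i=16
  #...# -> .   bit 17 = 0  t=2,i=6
  #.... -> .   bit 16 = 0  t=0,i=4
  .#### -> .   bit 15 = 0  t=2,i=11
  .###. -> #   bit 14 = 1  t=0,i=14
  .##.# -> #   bit 13 = 1  t=2,i=0
  .##.. -> #   bit 12 = 1  t=0,i=2
  .#.## -> .   bit 11 = 0  t=0,i=12
  .#.#. -> #   bit 10 = 1  t=0,i=10
  .#..# -> #   bit 9 = 1  t=3,i=6
  .#... -> .   bit 8 = 0  t=3,i=11
  ..### -> .   bit 7 = 0  t=1,i=9
  ..##. -> .   bit 6 = 0  t=0,i=1
  ..#.# -> #   bit 5 = 1  t=0,i=9
  ..#.. -> #   bit 4 = 1  t=4,i=3
  ...## -> #   bit 3 = 1  t=1,i=8
  ...#. -> .   bit 2 = 0  t=0,i=8
  ....# -> .   bit 1 = 0  t=0,i=7
  ..... -> .   bit 0 = 0  t=0,i=5
  bits 00101001111011000111011000111000 = 703362616

703362616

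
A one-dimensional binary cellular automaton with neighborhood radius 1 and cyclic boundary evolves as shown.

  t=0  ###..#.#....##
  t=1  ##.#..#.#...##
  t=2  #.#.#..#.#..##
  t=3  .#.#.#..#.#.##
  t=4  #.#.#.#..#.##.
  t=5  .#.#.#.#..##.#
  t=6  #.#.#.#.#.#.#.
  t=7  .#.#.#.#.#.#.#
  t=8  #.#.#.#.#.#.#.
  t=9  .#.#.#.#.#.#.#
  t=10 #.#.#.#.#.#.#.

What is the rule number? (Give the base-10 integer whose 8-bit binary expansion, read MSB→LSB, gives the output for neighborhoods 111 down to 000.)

  [7] ### => #  t=0,i=0
  [6] ##. => .  t=0,i=2
  [5] #.# => #  t=0,i=6
  [4] #.. => #  t=0,i=3
  [3] .## => #  t=0,i=12
  [2] .#. => .  t=0,i=5
  [1] ..# => .  t=0,i=4
  [0] ... => .  t=0,i=9
  bits 10111000 = 184

184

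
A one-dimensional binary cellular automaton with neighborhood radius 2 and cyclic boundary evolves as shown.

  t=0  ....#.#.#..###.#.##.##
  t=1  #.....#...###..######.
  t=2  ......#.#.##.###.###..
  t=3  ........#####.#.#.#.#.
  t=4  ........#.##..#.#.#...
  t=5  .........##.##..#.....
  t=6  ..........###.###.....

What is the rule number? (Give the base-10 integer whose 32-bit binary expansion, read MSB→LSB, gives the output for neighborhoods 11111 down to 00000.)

3413010576

  nb #####: next=#  (t=1,i=17, bit31=1)
  nb ####.: next=#  (t=1,i=19, bit30=1)
  nb ###.#: next=.  (t=0,i=13, bit29=0)
  nb ###..: next=.  (t=1,i=12, bit28=0)
  nb ##.##: next=#  (t=0,i=19, bit27=1)
  nb ##.#.: next=.  (t=0,i=14, bit26=0)
  nb ##..#: next=#  (t=1,i=13, bit25=1)
  nb ##...: next=#  (t=0,i=0, bit24=1)
  nb #.###: next=.  (t=2,i=13, bit23=0)
  nb #.##.: next=#  (t=0,i=17, bit22=1)
  nb #.#.#: next=#  (t=0,i=6, bit21=1)
  nb #.#..: next=.  (t=0,i=8, bit20=0)
  nb #..##: next=#  (t=0,i=10, bit19=1)
  nb #..#.: next=#  (t=4,i=13, bit18=1)
  nb #...#: next=#  (t=1,i=8, bit17=1)
  nb #....: next=.  (t=0,i=1, bit16=0)
  nb .####: next=.  (t=1,i=16, bit15=0)
  nb .###.: next=#  (t=0,i=12, bit14=1)
  nb .##.#: next=#  (t=0,i=18, bit13=1)
  nb .##..: next=.  (t=0,i=21, bit12=0)
  nb .#.##: next=#  (t=0,i=16, bit11=1)
  nb .#.#.: next=.  (t=0,i=5, bit10=0)
  nb .#..#: next=.  (t=0,i=9, bit9=0)
  nb .#...: next=.  (t=1,i=1, bit8=0)
  nb ..###: next=#  (t=0,i=11, bit7=1)
  nb ..##.: next=.  (t=5,i=9, bit6=0)
  nb ..#.#: next=.  (t=0,i=4, bit5=0)
  nb ..#..: next=#  (t=1,i=6, bit4=1)
  nb ...##: next=.  (t=1,i=9, bit3=0)
  nb ...#.: next=.  (t=0,i=3, bit2=0)
  nb ....#: next=.  (t=0,i=2, bit1=0)
  nb .....: next=.  (t=1,i=3, bit0=0)
  bits 11001011011011100110100010010000 = 3413010576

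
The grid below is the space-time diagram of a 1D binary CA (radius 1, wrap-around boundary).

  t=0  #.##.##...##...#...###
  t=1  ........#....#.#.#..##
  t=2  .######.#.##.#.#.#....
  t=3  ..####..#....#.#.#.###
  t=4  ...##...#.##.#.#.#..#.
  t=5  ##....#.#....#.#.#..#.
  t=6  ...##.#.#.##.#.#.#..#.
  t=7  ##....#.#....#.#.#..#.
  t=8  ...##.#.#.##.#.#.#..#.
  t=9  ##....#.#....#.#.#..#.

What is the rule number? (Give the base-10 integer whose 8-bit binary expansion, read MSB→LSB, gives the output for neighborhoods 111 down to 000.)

133

  ###|#  b7=1 t=0,i=20
  ##.|.  b6=0 t=0,i=0
  #.#|.  b5=0 t=0,i=1
  #..|.  b4=0 t=0,i=7
  .##|.  b3=0 t=0,i=2
  .#.|#  b2=1 t=0,i=15
  ..#|.  b1=0 t=0,i=9
  ...|#  b0=1 t=0,i=8
  bits 10000101 = 133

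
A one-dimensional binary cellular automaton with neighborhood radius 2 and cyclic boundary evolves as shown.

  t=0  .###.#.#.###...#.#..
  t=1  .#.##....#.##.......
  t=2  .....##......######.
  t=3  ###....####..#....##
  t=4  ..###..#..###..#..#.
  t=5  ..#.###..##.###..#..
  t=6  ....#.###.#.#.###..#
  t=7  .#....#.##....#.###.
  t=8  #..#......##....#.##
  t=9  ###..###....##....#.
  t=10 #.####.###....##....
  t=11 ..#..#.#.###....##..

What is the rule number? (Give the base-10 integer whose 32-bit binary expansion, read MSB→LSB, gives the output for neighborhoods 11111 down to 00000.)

  ##### -> .   bit 31 = 0  t=2,i=15
  ####. -> .   bit 30 = 0  t=2,i=17
  ###.# -> #   bit 29 = 1  t=0,i=3
  ###.. -> #   bit 28 = 1  t=0,i=11
  ##.## -> .   bit 27 = 0  t=5,i=11
  ##.#. -> #   bit 26 = 1  t=0,i=4
  ##..# -> #   bit 25 = 1  t=3,i=11
  ##... -> #   bit 24 = 1  t=0,i=12
  #.### -> #   bit 23 = 1  t=0,i=9
  #.##. -> .   bit 22 = 0  t=1,i=3
  #.#.# -> .   bit 21 = 0  t=0,i=5
  #.#.. -> .   bit 20 = 0  t=0,i=17
  #..## -> #   bit 19 = 1  t=4,i=9
  #..#. -> #   bit 18 = 1  t=3,i=12
  #...# -> .   bit 17 = 0  t=0,i=13
  #.... -> #   bit 16 = 1  t=1,i=6
  .#### -> .   bit 15 = 0  t=2,i=14
  .###. -> .   bit 14 = 0  t=0,i=2
  .##.# -> #   bit 13 = 1  t=5,i=10
  .##.. -> .   bit 12 = 0  t=1,i=4
  .#.## -> .   bit 11 = 0  t=0,i=8
  .#.#. -> .   bit 10 = 0  t=0,i=6
  .#..# -> .   bit 9 = 0  t=4,i=8
  .#... -> .   bit 8 = 0  t=0,i=18
  ..### -> #   bit 7 = 1  t=0,i=1
  ..##. -> .   bit 6 = 0  t=2,i=5
  ..#.# -> .   bit 5 = 0  t=0,i=15
  ..#.. -> .   bit 4 = 0  t=3,i=13
  ...## -> .   bit 3 = 0  t=0,i=0
  ...#. -> .   bit 2 = 0  t=0,i=14
  ....# -> .   bit 1 = 0  t=1,i=7
  ..... -> #   bit 0 = 1  t=1,i=15
  bits 00110111100011010010000010000001 = 931995777

931995777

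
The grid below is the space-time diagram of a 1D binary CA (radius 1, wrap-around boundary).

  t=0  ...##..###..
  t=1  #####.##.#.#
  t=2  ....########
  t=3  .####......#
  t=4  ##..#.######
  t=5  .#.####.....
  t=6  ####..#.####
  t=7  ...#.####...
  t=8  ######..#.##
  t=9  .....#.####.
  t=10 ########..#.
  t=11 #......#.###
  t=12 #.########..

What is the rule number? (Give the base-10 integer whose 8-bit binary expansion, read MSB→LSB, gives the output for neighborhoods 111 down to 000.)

  nb ###: next=.  (t=0,i=8, bit7=0)
  nb ##.: next=#  (t=0,i=4, bit6=1)
  nb #.#: next=#  (t=1,i=5, bit5=1)
  nb #..: next=.  (t=0,i=5, bit4=0)
  nb .##: next=#  (t=0,i=3, bit3=1)
  nb .#.: next=#  (t=1,i=9, bit2=1)
  nb ..#: next=#  (t=0,i=2, bit1=1)
  nb ...: next=#  (t=0,i=0, bit0=1)
  bits 01101111 = 111

111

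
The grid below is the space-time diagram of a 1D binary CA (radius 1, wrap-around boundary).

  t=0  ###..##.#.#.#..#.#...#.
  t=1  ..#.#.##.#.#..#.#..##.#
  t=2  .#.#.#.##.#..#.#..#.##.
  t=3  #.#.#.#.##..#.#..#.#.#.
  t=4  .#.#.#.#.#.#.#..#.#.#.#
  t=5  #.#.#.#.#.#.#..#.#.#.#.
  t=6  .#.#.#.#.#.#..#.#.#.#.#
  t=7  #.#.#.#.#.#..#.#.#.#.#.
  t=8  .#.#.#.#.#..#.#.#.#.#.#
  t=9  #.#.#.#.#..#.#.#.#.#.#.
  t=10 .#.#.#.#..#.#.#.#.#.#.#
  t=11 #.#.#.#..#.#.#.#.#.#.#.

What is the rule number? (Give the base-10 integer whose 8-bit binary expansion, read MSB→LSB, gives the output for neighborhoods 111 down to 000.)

99

  ### -> .   bit 7 = 0  t=0,i=1
  ##. -> #   bit 6 = 1  t=0,i=2
  #.# -> #   bit 5 = 1  t=0,i=7
  #.. -> .   bit 4 = 0  t=0,i=3
  .## -> .   bit 3 = 0  t=0,i=0
  .#. -> .   bit 2 = 0  t=0,i=8
  ..# -> #   bit 1 = 1  t=0,i=4
  ... -> #   bit 0 = 1  t=0,i=19
  bits 01100011 = 99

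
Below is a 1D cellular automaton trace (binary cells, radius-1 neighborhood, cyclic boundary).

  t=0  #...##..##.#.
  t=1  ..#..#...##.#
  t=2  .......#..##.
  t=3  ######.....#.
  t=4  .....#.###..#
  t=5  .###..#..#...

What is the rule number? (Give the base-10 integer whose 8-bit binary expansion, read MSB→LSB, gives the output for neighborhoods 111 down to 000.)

  ### -> .   bit 7 = 0  t=3,i=1
  ##. -> #   bit 6 = 1  t=0,i=5
  #.# -> #   bit 5 = 1  t=0,i=10
  #.. -> .   bit 4 = 0  t=0,i=1
  .## -> .   bit 3 = 0  t=0,i=4
  .#. -> .   bit 2 = 0  t=0,i=0
  ..# -> .   bit 1 = 0  t=0,i=3
  ... -> #   bit 0 = 1  t=0,i=2
  bits 01100001 = 97

97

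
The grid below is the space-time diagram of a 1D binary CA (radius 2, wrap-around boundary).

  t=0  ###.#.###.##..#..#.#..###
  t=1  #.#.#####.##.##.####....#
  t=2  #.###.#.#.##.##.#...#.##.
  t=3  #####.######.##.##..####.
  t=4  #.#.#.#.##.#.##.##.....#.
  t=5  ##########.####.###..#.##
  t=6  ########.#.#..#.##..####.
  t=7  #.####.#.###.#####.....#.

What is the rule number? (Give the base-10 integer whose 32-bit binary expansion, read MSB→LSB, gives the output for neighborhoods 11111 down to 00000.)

  nb #####: next=#  (t=0,i=0, bit31=1)
  nb ####.: next=.  (t=0,i=1, bit30=0)
  nb ###.#: next=#  (t=0,i=2, bit29=1)
  nb ###..: next=.  (t=1,i=19, bit28=0)
  nb ##.##: next=.  (t=0,i=9, bit27=0)
  nb ##.#.: next=.  (t=0,i=3, bit26=0)
  nb ##..#: next=.  (t=0,i=12, bit25=0)
  nb ##...: next=#  (t=1,i=20, bit24=1)
  nb #.###: next=#  (t=0,i=6, bit23=1)
  nb #.##.: next=#  (t=0,i=10, bit22=1)
  nb #.#.#: next=#  (t=0,i=4, bit21=1)
  nb #.#..: next=#  (t=0,i=19, bit20=1)
  nb #..##: next=.  (t=0,i=21, bit19=0)
  nb #..#.: next=#  (t=0,i=13, bit18=1)
  nb #...#: next=.  (t=2,i=18, bit17=0)
  nb #....: next=.  (t=1,i=21, bit16=0)
  nb .####: next=.  (t=0,i=23, bit15=0)
  nb .###.: next=#  (t=0,i=7, bit14=1)
  nb .##.#: next=#  (t=1,i=0, bit13=1)
  nb .##..: next=#  (t=0,i=11, bit12=1)
  nb .#.##: next=#  (t=0,i=5, bit11=1)
  nb .#.#.: next=#  (t=0,i=18, bit10=1)
  nb .#..#: next=.  (t=0,i=15, bit9=0)
  nb .#...: next=#  (t=2,i=17, bit8=1)
  nb ..###: next=.  (t=0,i=22, bit7=0)
  nb ..##.: next=.  (t=1,i=24, bit6=0)
  nb ..#.#: next=#  (t=0,i=17, bit5=1)
  nb ..#..: next=#  (t=0,i=14, bit4=1)
  nb ...##: next=#  (t=1,i=23, bit3=1)
  nb ...#.: next=.  (t=2,i=19, bit2=0)
  nb ....#: next=#  (t=1,i=22, bit1=1)
  nb .....: next=.  (t=4,i=20, bit0=0)
  bits 10100001111101000111110100111010 = 2717154618

2717154618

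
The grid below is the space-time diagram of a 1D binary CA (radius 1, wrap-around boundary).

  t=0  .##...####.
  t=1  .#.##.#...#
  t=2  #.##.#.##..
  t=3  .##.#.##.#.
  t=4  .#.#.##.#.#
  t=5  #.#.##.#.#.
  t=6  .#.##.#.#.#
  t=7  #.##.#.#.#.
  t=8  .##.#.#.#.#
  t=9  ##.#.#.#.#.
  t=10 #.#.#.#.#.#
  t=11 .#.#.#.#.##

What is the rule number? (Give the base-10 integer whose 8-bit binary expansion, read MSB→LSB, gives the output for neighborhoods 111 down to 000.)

  nb ###: next=.  (t=0,i=7, bit7=0)
  nb ##.: next=.  (t=0,i=2, bit6=0)
  nb #.#: next=#  (t=1,i=0, bit5=1)
  nb #..: next=#  (t=0,i=3, bit4=1)
  nb .##: next=#  (t=0,i=1, bit3=1)
  nb .#.: next=.  (t=1,i=1, bit2=0)
  nb ..#: next=.  (t=0,i=0, bit1=0)
  nb ...: next=#  (t=0,i=4, bit0=1)
  bits 00111001 = 57

57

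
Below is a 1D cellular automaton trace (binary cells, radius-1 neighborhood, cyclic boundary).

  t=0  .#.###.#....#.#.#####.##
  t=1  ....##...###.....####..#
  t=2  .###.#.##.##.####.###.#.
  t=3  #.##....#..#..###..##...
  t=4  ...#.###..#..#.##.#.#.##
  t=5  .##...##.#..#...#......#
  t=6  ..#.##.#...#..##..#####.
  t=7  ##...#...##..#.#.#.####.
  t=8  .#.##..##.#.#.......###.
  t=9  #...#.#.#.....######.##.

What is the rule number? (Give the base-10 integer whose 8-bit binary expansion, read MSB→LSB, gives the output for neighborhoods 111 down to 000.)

  nb ###: next=#  (t=0,i=4, bit7=1)
  nb ##.: next=#  (t=0,i=5, bit6=1)
  nb #.#: next=.  (t=0,i=0, bit5=0)
  nb #..: next=.  (t=0,i=8, bit4=0)
  nb .##: next=.  (t=0,i=3, bit3=0)
  nb .#.: next=.  (t=0,i=1, bit2=0)
  nb ..#: next=#  (t=0,i=11, bit1=1)
  nb ...: next=#  (t=0,i=9, bit0=1)
  bits 11000011 = 195

195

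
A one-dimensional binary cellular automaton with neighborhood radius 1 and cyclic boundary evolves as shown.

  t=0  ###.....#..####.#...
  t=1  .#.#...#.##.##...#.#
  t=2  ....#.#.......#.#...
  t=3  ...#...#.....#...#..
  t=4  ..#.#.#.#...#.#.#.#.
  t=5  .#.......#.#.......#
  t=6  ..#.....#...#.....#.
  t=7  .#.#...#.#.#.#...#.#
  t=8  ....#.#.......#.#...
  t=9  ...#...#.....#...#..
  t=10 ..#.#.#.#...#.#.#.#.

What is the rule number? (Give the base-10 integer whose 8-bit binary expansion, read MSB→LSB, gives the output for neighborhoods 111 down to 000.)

146

  ###|#  b7=1 t=0,i=1
  ##.|.  b6=0 t=0,i=2
  #.#|.  b5=0 t=0,i=15
  #..|#  b4=1 t=0,i=3
  .##|.  b3=0 t=0,i=0
  .#.|.  b2=0 t=0,i=8
  ..#|#  b1=1 t=0,i=7
  ...|.  b0=0 t=0,i=4
  bits 10010010 = 146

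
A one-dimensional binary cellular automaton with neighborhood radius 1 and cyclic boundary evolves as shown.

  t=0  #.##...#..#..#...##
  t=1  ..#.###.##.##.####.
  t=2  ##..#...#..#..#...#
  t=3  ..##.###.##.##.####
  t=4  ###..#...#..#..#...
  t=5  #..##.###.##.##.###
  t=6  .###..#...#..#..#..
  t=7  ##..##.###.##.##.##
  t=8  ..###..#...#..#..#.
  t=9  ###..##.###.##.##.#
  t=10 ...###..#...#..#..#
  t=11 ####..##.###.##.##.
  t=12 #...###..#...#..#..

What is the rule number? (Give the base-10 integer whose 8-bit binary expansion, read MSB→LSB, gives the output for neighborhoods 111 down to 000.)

27

  ### -> .   bit 7 = 0  t=0,i=18
  ##. -> .   bit 6 = 0  t=0,i=0
  #.# -> .   bit 5 = 0  t=0,i=1
  #.. -> #   bit 4 = 1  t=0,i=4
  .## -> #   bit 3 = 1  t=0,i=2
  .#. -> .   bit 2 = 0  t=0,i=7
  ..# -> #   bit 1 = 1  t=0,i=6
  ... -> #   bit 0 = 1  t=0,i=5
  bits 00011011 = 27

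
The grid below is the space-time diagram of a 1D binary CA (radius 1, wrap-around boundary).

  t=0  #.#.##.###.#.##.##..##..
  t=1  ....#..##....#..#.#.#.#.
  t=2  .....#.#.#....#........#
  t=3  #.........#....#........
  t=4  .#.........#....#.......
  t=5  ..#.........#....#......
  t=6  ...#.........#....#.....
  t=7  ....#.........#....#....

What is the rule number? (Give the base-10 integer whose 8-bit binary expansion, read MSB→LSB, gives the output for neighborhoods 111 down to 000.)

152

  nb ###: next=#  (t=0,i=8, bit7=1)
  nb ##.: next=.  (t=0,i=5, bit6=0)
  nb #.#: next=.  (t=0,i=1, bit5=0)
  nb #..: next=#  (t=0,i=18, bit4=1)
  nb .##: next=#  (t=0,i=4, bit3=1)
  nb .#.: next=.  (t=0,i=0, bit2=0)
  nb ..#: next=.  (t=0,i=19, bit1=0)
  nb ...: next=.  (t=1,i=0, bit0=0)
  bits 10011000 = 152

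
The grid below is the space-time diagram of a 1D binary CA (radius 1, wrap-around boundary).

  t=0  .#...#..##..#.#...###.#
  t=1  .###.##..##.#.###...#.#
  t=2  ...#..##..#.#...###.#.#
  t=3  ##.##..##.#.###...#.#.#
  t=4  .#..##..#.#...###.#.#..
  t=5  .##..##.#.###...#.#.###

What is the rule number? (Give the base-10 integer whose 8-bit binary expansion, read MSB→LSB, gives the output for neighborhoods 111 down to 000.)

85

  nb ###: next=.  (t=0,i=19, bit7=0)
  nb ##.: next=#  (t=0,i=9, bit6=1)
  nb #.#: next=.  (t=0,i=0, bit5=0)
  nb #..: next=#  (t=0,i=2, bit4=1)
  nb .##: next=.  (t=0,i=8, bit3=0)
  nb .#.: next=#  (t=0,i=1, bit2=1)
  nb ..#: next=.  (t=0,i=4, bit1=0)
  nb ...: next=#  (t=0,i=3, bit0=1)
  bits 01010101 = 85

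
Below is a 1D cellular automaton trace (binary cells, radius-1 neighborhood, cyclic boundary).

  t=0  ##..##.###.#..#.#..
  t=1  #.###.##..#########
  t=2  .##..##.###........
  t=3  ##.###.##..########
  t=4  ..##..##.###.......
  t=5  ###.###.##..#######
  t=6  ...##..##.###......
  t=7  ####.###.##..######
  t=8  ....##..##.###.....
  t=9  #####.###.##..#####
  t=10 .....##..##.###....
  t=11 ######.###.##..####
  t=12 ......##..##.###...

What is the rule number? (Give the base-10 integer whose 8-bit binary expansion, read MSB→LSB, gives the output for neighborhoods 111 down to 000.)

63

  nb ###: next=.  (t=0,i=8, bit7=0)
  nb ##.: next=.  (t=0,i=1, bit6=0)
  nb #.#: next=#  (t=0,i=6, bit5=1)
  nb #..: next=#  (t=0,i=2, bit4=1)
  nb .##: next=#  (t=0,i=0, bit3=1)
  nb .#.: next=#  (t=0,i=11, bit2=1)
  nb ..#: next=#  (t=0,i=3, bit1=1)
  nb ...: next=#  (t=2,i=12, bit0=1)
  bits 00111111 = 63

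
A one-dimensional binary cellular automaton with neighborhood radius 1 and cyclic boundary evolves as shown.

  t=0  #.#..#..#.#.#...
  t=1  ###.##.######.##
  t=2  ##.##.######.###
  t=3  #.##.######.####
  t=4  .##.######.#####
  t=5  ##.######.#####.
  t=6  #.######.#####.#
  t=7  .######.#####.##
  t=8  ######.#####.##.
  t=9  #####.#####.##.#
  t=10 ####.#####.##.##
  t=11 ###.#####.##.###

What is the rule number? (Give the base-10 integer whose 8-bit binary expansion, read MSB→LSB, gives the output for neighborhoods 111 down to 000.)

175

  nb ###: next=#  (t=1,i=0, bit7=1)
  nb ##.: next=.  (t=1,i=2, bit6=0)
  nb #.#: next=#  (t=0,i=1, bit5=1)
  nb #..: next=.  (t=0,i=3, bit4=0)
  nb .##: next=#  (t=1,i=4, bit3=1)
  nb .#.: next=#  (t=0,i=0, bit2=1)
  nb ..#: next=#  (t=0,i=4, bit1=1)
  nb ...: next=#  (t=0,i=14, bit0=1)
  bits 10101111 = 175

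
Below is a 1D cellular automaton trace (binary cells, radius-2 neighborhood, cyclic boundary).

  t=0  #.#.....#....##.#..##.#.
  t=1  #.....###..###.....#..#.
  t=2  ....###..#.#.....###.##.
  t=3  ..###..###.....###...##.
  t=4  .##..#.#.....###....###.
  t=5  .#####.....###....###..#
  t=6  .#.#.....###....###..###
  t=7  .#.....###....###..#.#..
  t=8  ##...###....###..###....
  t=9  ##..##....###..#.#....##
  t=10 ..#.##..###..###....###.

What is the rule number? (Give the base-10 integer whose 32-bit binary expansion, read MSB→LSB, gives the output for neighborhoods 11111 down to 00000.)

  ##### -> #   bit 31 = 1  t=5,i=3
  ####. -> .   bit 30 = 0  t=5,i=4
  ###.# -> .   bit 29 = 0  t=2,i=19
  ###.. -> .   bit 28 = 0  t=1,i=8
  ##.## -> .   bit 27 = 0  t=2,i=20
  ##.#. -> .   bit 26 = 0  t=0,i=15
  ##..# -> #   bit 25 = 1  t=1,i=9
  ##... -> .   bit 24 = 0  t=1,i=14
  #.### -> #   bit 23 = 1  t=5,i=1
  #.##. -> #   bit 22 = 1  t=2,i=21
  #.#.# -> #   bit 21 = 1  t=0,i=0
  #.#.. -> .   bit 20 = 0  t=0,i=2
  #..## -> .   bit 19 = 0  t=0,i=18
  #..#. -> #   bit 18 = 1  t=1,i=21
  #...# -> .   bit 17 = 0  t=3,i=0
  #.... -> .   bit 16 = 0  t=0,i=4
  .#### -> .   bit 15 = 0  t=5,i=2
  .###. -> .   bit 14 = 0  t=1,i=7
  .##.# -> .   bit 13 = 0  t=0,i=14
  .##.. -> #   bit 12 = 1  t=2,i=22
  .#.## -> .   bit 11 = 0  t=5,i=0
  .#.#. -> .   bit 10 = 0  t=0,i=1
  .#..# -> .   bit 9 = 0  t=0,i=17
  .#... -> .   bit 8 = 0  t=0,i=3
  ..### -> #   bit 7 = 1  t=1,i=6
  ..##. -> #   bit 6 = 1  t=0,i=13
  ..#.# -> #   bit 5 = 1  t=1,i=22
  ..#.. -> #   bit 4 = 1  t=0,i=8
  ...## -> #   bit 3 = 1  t=0,i=12
  ...#. -> #   bit 2 = 1  t=0,i=7
  ....# -> #   bit 1 = 1  t=0,i=6
  ..... -> .   bit 0 = 0  t=0,i=5
  bits 10000010111001000001000011111110 = 2195984638

2195984638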